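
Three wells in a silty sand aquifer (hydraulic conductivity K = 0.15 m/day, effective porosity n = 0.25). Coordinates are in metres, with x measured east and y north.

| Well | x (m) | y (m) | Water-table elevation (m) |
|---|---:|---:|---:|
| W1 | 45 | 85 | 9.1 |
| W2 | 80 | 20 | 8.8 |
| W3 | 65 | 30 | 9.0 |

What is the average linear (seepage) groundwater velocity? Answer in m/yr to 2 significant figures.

3.6 m/yr

Differences from W1: to W2 (Δx, Δy, Δh) = (35, -65, -0.3); to W3 = (20, -55, -0.1).
Solve a·Δx + b·Δy = Δh: det = 35·(-55) − 20·(-65) = -625.
∂h/∂x = [(-0.3)·(-55) − (-0.1)·(-65)] / -625 = -0.01600
∂h/∂y = [35·(-0.1) − 20·(-0.3)] / -625 = -0.004000
|∇h| = √(-0.01600² + -0.004000²) = 0.01649
Seepage velocity v = K·i/n = 0.15 × 0.01649 / 0.25 = 0.009894 m/day = 3.614 m/yr.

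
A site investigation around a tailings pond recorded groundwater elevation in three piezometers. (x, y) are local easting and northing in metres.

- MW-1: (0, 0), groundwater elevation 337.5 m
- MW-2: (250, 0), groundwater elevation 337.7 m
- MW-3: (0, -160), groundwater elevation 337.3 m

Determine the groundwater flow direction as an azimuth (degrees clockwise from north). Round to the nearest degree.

213°

∂h/∂x = (337.7 − 337.5) / (250 − 0) = +0.0008000
∂h/∂y = (337.3 − 337.5) / (-160 − 0) = +0.001250
Flow direction (−∇h) has components (-0.0008000 E, -0.001250 N).
Azimuth = atan2(E, N) = atan2(-0.0008000, -0.001250) = 212.6° ≈ 213°.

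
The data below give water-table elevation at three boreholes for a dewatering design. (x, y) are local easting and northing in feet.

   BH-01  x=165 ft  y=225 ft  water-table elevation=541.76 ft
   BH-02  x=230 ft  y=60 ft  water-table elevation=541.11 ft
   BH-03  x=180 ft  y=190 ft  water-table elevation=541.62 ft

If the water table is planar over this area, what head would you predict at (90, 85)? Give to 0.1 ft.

541.4 ft

Differences from BH-01: to BH-02 (Δx, Δy, Δh) = (65, -165, -0.65); to BH-03 = (15, -35, -0.14).
Solve a·Δx + b·Δy = Δh: det = 65·(-35) − 15·(-165) = 200.
∂h/∂x = [(-0.65)·(-35) − (-0.14)·(-165)] / 200 = -0.001750
∂h/∂y = [65·(-0.14) − 15·(-0.65)] / 200 = +0.003250
h(90, 85) = 541.76 + (-0.001750)·(-75) + (+0.003250)·(-140) = 541.76 +0.131 -0.455 = 541.436 ft.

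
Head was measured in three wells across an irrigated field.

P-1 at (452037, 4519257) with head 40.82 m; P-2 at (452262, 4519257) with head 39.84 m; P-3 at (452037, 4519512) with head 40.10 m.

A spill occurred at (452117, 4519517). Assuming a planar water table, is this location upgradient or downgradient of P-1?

downgradient

∂h/∂x = (39.84 − 40.82) / (452262 − 452037) = -0.004356
∂h/∂y = (40.10 − 40.82) / (4519512 − 4519257) = -0.002824
Head at (452117, 4519517) = 40.82 + (-0.004356)·(80) + (-0.002824)·(260) = 39.74 m.
That is lower than the 40.82 m at P-1, so the point is downgradient.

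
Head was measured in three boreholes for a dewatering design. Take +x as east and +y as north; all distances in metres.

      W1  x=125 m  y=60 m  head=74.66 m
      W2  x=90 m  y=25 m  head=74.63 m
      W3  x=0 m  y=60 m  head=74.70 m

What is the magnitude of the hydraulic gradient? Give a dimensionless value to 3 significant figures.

0.00122

Differences from W1: to W2 (Δx, Δy, Δh) = (-35, -35, -0.03); to W3 = (-125, 0, +0.04).
Determinant of the coordinate differences = (-35)·0 − (-125)·(-35) = -4375.
∂h/∂x = [(-0.03)·0 − (+0.04)·(-35)] / -4375 = -0.0003200
∂h/∂y = [(-35)·(+0.04) − (-125)·(-0.03)] / -4375 = +0.001177
|∇h| = √(-0.0003200² + 0.001177²) = 0.00122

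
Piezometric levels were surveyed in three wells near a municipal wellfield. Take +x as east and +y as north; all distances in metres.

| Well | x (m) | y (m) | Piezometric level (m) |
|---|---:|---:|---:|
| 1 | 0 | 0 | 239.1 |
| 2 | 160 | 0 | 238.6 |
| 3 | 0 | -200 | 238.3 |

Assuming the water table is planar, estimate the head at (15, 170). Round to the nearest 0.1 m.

239.7 m

∂h/∂x = (238.6 − 239.1) / (160 − 0) = -0.003125
∂h/∂y = (238.3 − 239.1) / (-200 − 0) = +0.004000
h(15, 170) = 239.1 + (-0.003125)·(15) + (+0.004000)·(170) = 239.1 -0.047 +0.680 = 239.733 m.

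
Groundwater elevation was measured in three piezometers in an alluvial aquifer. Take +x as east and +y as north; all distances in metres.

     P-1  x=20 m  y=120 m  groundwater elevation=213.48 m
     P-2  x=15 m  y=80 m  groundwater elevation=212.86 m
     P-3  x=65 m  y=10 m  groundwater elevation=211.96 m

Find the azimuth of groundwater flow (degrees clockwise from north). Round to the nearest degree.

With h = a·x + b·y + c and P-1 as origin, the differences give:
  (-5)·a + (-40)·b = -0.62
  45·a + (-110)·b = -1.52
Eliminate b (×(-110) and ×(-40), subtract): 2350·a = 7.400 → a = ∂h/∂x = +0.003149
Back-substitute: b = ∂h/∂y = +0.01511.
Flow direction (−∇h) has components (-0.003149 E, -0.01511 N).
Azimuth = atan2(E, N) = atan2(-0.003149, -0.01511) = 191.8° ≈ 192°.

192°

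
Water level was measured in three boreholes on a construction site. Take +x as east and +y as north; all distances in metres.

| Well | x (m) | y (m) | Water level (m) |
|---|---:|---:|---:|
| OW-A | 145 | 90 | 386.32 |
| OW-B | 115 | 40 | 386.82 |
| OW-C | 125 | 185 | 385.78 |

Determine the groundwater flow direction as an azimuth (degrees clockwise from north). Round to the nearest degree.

038°

Taking OW-A as reference: OW-B−OW-A = (-30, -50, +0.50); OW-C−OW-A = (-20, 95, -0.54).
Solve a·Δx + b·Δy = Δh: det = (-30)·95 − (-20)·(-50) = -3850.
∂h/∂x = [(+0.50)·95 − (-0.54)·(-50)] / -3850 = -0.005325
∂h/∂y = [(-30)·(-0.54) − (-20)·(+0.50)] / -3850 = -0.006805
Flow direction (−∇h) has components (+0.005325 E, +0.006805 N).
Azimuth = atan2(E, N) = atan2(+0.005325, +0.006805) = 38.0° ≈ 038°.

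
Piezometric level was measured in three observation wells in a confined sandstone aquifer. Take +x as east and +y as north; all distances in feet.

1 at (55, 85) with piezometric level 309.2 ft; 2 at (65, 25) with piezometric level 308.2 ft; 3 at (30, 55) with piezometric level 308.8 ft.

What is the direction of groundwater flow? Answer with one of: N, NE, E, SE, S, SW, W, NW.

S

Taking 1 as reference: 2−1 = (10, -60, -1.0); 3−1 = (-25, -30, -0.4).
Determinant of the coordinate differences = 10·(-30) − (-25)·(-60) = -1800.
∂h/∂x = [(-1.0)·(-30) − (-0.4)·(-60)] / -1800 = -0.003333
∂h/∂y = [10·(-0.4) − (-25)·(-1.0)] / -1800 = +0.01611
Flow = −∇h = (+0.003333 east, -0.01611 north), which points south.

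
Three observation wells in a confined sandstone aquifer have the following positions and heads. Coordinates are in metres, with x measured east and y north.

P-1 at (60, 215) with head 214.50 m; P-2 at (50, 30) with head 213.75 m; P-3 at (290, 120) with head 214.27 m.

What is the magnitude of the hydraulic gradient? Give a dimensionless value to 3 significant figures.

0.00407

Differences from P-1: to P-2 (Δx, Δy, Δh) = (-10, -185, -0.75); to P-3 = (230, -95, -0.23).
Solve a·Δx + b·Δy = Δh: det = (-10)·(-95) − 230·(-185) = 43500.
∂h/∂x = [(-0.75)·(-95) − (-0.23)·(-185)] / 43500 = +0.0006598
∂h/∂y = [(-10)·(-0.23) − 230·(-0.75)] / 43500 = +0.004018
|∇h| = √(0.0006598² + 0.004018²) = 0.004072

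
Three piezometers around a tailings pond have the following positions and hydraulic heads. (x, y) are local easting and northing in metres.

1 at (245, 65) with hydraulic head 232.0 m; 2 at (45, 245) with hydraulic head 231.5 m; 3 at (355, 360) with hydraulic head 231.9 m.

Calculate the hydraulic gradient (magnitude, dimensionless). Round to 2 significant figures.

0.0019

Taking 1 as reference: 2−1 = (-200, 180, -0.5); 3−1 = (110, 295, -0.1).
Solve a·Δx + b·Δy = Δh: det = (-200)·295 − 110·180 = -78800.
∂h/∂x = [(-0.5)·295 − (-0.1)·180] / -78800 = +0.001643
∂h/∂y = [(-200)·(-0.1) − 110·(-0.5)] / -78800 = -0.0009518
|∇h| = √(0.001643² + -0.0009518²) = 0.001899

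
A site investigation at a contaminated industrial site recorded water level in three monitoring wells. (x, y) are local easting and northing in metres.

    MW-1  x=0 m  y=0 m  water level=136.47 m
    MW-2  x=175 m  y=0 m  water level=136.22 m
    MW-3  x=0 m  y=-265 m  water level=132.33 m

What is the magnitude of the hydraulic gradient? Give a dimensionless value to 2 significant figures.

0.016

∂h/∂x = (136.22 − 136.47) / (175 − 0) = -0.001429
∂h/∂y = (132.33 − 136.47) / (-265 − 0) = +0.01562
|∇h| = √(-0.001429² + 0.01562²) = 0.01569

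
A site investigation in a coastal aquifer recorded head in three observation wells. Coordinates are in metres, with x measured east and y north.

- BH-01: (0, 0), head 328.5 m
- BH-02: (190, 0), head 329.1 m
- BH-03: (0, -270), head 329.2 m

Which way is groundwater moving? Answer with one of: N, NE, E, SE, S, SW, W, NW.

∂h/∂x = (329.1 − 328.5) / (190 − 0) = +0.003158
∂h/∂y = (329.2 − 328.5) / (-270 − 0) = -0.002593
Flow = −∇h = (-0.003158 east, +0.002593 north), which points northwest.

NW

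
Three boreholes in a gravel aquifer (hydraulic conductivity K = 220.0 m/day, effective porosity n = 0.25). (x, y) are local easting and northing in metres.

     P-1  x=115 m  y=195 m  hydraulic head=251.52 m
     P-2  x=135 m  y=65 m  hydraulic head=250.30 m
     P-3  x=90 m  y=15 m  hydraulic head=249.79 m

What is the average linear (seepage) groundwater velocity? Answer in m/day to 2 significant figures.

8.4 m/day

Differences from P-1: to P-2 (Δx, Δy, Δh) = (20, -130, -1.22); to P-3 = (-25, -180, -1.73).
Solve a·Δx + b·Δy = Δh: det = 20·(-180) − (-25)·(-130) = -6850.
∂h/∂x = [(-1.22)·(-180) − (-1.73)·(-130)] / -6850 = +0.0007737
∂h/∂y = [20·(-1.73) − (-25)·(-1.22)] / -6850 = +0.009504
|∇h| = √(0.0007737² + 0.009504²) = 0.009535
Seepage velocity v = K·i/n = 220.0 × 0.009535 / 0.25 = 8.391 m/day.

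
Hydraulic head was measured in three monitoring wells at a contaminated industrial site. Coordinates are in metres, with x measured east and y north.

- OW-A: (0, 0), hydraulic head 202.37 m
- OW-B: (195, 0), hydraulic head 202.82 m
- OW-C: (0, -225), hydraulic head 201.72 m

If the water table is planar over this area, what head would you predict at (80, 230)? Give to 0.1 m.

203.2 m

∂h/∂x = (202.82 − 202.37) / (195 − 0) = +0.002308
∂h/∂y = (201.72 − 202.37) / (-225 − 0) = +0.002889
h(80, 230) = 202.37 + (+0.002308)·(80) + (+0.002889)·(230) = 202.37 +0.185 +0.664 = 203.219 m.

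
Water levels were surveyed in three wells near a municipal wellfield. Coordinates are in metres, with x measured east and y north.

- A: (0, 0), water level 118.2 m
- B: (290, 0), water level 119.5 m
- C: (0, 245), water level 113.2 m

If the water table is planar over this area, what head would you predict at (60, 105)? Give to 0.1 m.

116.3 m

∂h/∂x = (119.5 − 118.2) / (290 − 0) = +0.004483
∂h/∂y = (113.2 − 118.2) / (245 − 0) = -0.02041
h(60, 105) = 118.2 + (+0.004483)·(60) + (-0.02041)·(105) = 118.2 +0.269 -2.143 = 116.326 m.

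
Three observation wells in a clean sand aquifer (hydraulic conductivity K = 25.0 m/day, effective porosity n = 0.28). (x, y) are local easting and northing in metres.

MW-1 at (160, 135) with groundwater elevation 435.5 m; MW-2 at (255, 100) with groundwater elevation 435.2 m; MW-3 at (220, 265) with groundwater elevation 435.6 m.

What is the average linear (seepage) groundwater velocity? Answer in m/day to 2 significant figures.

Taking MW-1 as reference: MW-2−MW-1 = (95, -35, -0.3); MW-3−MW-1 = (60, 130, +0.1).
Determinant of the coordinate differences = 95·130 − 60·(-35) = 14450.
∂h/∂x = [(-0.3)·130 − (+0.1)·(-35)] / 14450 = -0.002457
∂h/∂y = [95·(+0.1) − 60·(-0.3)] / 14450 = +0.001903
|∇h| = √(-0.002457² + 0.001903²) = 0.003108
Seepage velocity v = K·i/n = 25.0 × 0.003108 / 0.28 = 0.2775 m/day.

0.28 m/day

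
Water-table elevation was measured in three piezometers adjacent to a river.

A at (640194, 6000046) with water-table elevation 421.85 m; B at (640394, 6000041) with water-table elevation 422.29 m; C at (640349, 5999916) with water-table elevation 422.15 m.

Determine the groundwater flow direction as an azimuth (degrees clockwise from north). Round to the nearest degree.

With h = a·x + b·y + c and A as origin, the differences give:
  200·a + (-5)·b = +0.44
  155·a + (-130)·b = +0.30
Eliminate b (×(-130) and ×(-5), subtract): -25225·a = -55.700 → a = ∂h/∂x = +0.002208
Back-substitute: b = ∂h/∂y = +0.0003251.
Flow direction (−∇h) has components (-0.002208 E, -0.0003251 N).
Azimuth = atan2(E, N) = atan2(-0.002208, -0.0003251) = 261.6° ≈ 262°.

262°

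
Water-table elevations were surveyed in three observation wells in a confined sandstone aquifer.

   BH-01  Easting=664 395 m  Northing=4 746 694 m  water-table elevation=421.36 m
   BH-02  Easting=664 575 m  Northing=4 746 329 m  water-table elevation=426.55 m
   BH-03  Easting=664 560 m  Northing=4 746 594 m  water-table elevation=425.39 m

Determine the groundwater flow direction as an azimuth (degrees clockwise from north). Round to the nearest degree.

Three-point gradient (reference BH-01): Δ to BH-02 = (180, -365, +5.19), Δ to BH-03 = (165, -100, +4.03).
∂h/∂x = +0.02254, ∂h/∂y = -0.003101 (det = 42225).
Flow direction (−∇h) has components (-0.02254 E, +0.003101 N).
Azimuth = atan2(E, N) = atan2(-0.02254, +0.003101) = 277.8° ≈ 278°.

278°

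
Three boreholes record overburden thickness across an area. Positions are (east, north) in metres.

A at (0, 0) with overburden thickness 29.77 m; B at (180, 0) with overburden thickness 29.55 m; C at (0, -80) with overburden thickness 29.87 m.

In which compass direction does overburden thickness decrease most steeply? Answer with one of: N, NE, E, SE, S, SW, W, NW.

NE

∂d/∂x = (29.55 − 29.77) / (180 − 0) = -0.001222
∂d/∂y = (29.87 − 29.77) / (-80 − 0) = -0.001250
Steepest decrease is along −∇f = (+0.001222 E, +0.001250 N) → northeast.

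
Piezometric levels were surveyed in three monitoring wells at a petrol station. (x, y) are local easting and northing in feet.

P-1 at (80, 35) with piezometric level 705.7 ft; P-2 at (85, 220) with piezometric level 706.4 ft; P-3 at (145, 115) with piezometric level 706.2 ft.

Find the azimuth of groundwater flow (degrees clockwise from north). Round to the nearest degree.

220°

With h = a·x + b·y + c and P-1 as origin, the differences give:
  5·a + 185·b = +0.7
  65·a + 80·b = +0.5
Eliminate b (×80 and ×185, subtract): -11625·a = -36.50 → a = ∂h/∂x = +0.003140
Back-substitute: b = ∂h/∂y = +0.003699.
Flow direction (−∇h) has components (-0.003140 E, -0.003699 N).
Azimuth = atan2(E, N) = atan2(-0.003140, -0.003699) = 220.3° ≈ 220°.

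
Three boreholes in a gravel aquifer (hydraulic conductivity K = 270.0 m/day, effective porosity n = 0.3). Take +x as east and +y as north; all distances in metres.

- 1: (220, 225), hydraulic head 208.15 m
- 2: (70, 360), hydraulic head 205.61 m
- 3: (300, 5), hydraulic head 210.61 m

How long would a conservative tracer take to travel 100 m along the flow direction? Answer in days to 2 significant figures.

8.8 days

Differences from 1: to 2 (Δx, Δy, Δh) = (-150, 135, -2.54); to 3 = (80, -220, +2.46).
Determinant of the coordinate differences = (-150)·(-220) − 80·135 = 22200.
∂h/∂x = [(-2.54)·(-220) − (+2.46)·135] / 22200 = +0.01021
∂h/∂y = [(-150)·(+2.46) − 80·(-2.54)] / 22200 = -0.007468
|∇h| = √(0.01021² + -0.007468²) = 0.01265
Seepage velocity v = K·i/n = 270.0 × 0.01265 / 0.3 = 11.38 m/day.
t = 100 / 11.38 = 8.787 days.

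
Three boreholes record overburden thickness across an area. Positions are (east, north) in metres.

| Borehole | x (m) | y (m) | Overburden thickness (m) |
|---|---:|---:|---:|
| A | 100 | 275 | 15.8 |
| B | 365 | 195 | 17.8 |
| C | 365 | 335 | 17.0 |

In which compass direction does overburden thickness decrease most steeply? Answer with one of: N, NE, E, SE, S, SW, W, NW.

NW

Taking A as reference: B−A = (265, -80, +2.0); C−A = (265, 60, +1.2).
Determinant of the coordinate differences = 265·60 − 265·(-80) = 37100.
∂d/∂x = [(+2.0)·60 − (+1.2)·(-80)] / 37100 = +0.005822
∂d/∂y = [265·(+1.2) − 265·(+2.0)] / 37100 = -0.005714
Steepest decrease is along −∇f = (-0.005822 E, +0.005714 N) → northwest.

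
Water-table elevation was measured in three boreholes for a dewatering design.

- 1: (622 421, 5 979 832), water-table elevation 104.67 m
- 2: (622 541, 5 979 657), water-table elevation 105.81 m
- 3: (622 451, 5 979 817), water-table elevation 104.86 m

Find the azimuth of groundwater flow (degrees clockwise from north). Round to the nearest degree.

Taking 1 as reference: 2−1 = (120, -175, +1.14); 3−1 = (30, -15, +0.19).
Determinant of the coordinate differences = 120·(-15) − 30·(-175) = 3450.
∂h/∂x = [(+1.14)·(-15) − (+0.19)·(-175)] / 3450 = +0.004681
∂h/∂y = [120·(+0.19) − 30·(+1.14)] / 3450 = -0.003304
Flow direction (−∇h) has components (-0.004681 E, +0.003304 N).
Azimuth = atan2(E, N) = atan2(-0.004681, +0.003304) = 305.2° ≈ 305°.

305°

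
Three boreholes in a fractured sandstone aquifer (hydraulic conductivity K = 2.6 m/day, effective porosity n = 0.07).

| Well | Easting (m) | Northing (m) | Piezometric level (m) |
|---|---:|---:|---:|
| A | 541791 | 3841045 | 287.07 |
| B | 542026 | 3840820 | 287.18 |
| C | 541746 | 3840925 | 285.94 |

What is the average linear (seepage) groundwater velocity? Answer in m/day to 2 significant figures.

Three-point gradient (reference A): Δ to B = (235, -225, +0.11), Δ to C = (-45, -120, -1.13).
∂h/∂x = +0.006978, ∂h/∂y = +0.006800 (det = -38325).
|∇h| = √(0.006978² + 0.006800²) = 0.009743
Seepage velocity v = K·i/n = 2.6 × 0.009743 / 0.07 = 0.3619 m/day.

0.36 m/day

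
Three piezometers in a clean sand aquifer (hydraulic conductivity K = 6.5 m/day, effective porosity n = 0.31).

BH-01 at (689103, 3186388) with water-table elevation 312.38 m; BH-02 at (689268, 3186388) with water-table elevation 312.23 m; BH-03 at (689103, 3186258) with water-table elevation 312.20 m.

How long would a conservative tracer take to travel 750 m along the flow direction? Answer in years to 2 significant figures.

∂h/∂x = (312.23 − 312.38) / (689268 − 689103) = -0.0009091
∂h/∂y = (312.20 − 312.38) / (3186258 − 3186388) = +0.001385
|∇h| = √(-0.0009091² + 0.001385²) = 0.001657
Seepage velocity v = K·i/n = 6.5 × 0.001657 / 0.31 = 0.03474 m/day.
t = 750 / 0.03474 = 2.159e+04 days = 59.1 years.

59 years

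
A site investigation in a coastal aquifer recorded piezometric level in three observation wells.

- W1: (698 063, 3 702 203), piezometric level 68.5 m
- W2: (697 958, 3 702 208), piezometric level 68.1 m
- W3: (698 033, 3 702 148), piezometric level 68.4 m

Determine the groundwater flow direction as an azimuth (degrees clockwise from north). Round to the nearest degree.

274°

With h = a·x + b·y + c and W1 as origin, the differences give:
  (-105)·a + 5·b = -0.4
  (-30)·a + (-55)·b = -0.1
Eliminate b (×(-55) and ×5, subtract): 5925·a = 22.50 → a = ∂h/∂x = +0.003797
Back-substitute: b = ∂h/∂y = -0.0002532.
Flow direction (−∇h) has components (-0.003797 E, +0.0002532 N).
Azimuth = atan2(E, N) = atan2(-0.003797, +0.0002532) = 273.8° ≈ 274°.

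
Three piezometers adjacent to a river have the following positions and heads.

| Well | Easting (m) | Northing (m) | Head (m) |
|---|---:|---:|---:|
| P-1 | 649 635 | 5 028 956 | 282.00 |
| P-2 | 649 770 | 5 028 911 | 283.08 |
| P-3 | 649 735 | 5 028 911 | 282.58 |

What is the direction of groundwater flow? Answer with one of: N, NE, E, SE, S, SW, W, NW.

With h = a·x + b·y + c and P-1 as origin, the differences give:
  135·a + (-45)·b = +1.08
  100·a + (-45)·b = +0.58
Eliminate b (×(-45) and ×(-45), subtract): -1575·a = -22.500 → a = ∂h/∂x = +0.01429
Back-substitute: b = ∂h/∂y = +0.01886.
Flow = −∇h = (-0.01429 east, -0.01886 north), which points southwest.

SW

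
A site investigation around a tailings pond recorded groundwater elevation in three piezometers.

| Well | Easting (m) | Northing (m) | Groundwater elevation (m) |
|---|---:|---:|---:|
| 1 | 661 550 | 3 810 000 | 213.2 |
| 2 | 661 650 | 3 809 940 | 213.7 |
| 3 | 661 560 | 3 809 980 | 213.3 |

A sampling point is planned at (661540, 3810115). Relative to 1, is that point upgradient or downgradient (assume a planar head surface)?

downgradient

With h = a·x + b·y + c and 1 as origin, the differences give:
  100·a + (-60)·b = +0.5
  10·a + (-20)·b = +0.1
Eliminate b (×(-20) and ×(-60), subtract): -1400·a = -4.00 → a = ∂h/∂x = +0.002857
Back-substitute: b = ∂h/∂y = -0.003571.
Head at (661540, 3810115) = 213.2 + (+0.002857)·(-10) + (-0.003571)·(115) = 212.76 m.
That is lower than the 213.2 m at 1, so the point is downgradient.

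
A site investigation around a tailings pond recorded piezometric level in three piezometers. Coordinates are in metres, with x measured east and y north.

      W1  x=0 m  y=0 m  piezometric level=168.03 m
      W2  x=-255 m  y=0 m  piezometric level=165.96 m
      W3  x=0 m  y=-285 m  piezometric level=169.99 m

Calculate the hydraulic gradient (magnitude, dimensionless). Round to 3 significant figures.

∂h/∂x = (165.96 − 168.03) / (-255 − 0) = +0.008118
∂h/∂y = (169.99 − 168.03) / (-285 − 0) = -0.006877
|∇h| = √(0.008118² + -0.006877²) = 0.01064

0.0106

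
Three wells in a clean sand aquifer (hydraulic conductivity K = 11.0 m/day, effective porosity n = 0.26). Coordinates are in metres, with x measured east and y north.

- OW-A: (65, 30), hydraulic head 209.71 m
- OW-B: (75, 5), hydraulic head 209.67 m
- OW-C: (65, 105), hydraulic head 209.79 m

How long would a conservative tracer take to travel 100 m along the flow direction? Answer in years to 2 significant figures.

With h = a·x + b·y + c and OW-A as origin, the differences give:
  10·a + (-25)·b = -0.04
  0·a + 75·b = +0.08
Eliminate b (×75 and ×(-25), subtract): 750·a = -1.000 → a = ∂h/∂x = -0.001333
Back-substitute: b = ∂h/∂y = +0.001067.
|∇h| = √(-0.001333² + 0.001067²) = 0.001707
Seepage velocity v = K·i/n = 11.0 × 0.001707 / 0.26 = 0.07222 m/day.
t = 100 / 0.07222 = 1385 days = 3.79 years.

3.8 years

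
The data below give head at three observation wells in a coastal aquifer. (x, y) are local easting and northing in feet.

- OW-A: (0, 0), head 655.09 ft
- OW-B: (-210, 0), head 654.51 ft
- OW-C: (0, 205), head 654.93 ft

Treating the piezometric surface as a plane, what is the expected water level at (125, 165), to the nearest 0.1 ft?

∂h/∂x = (654.51 − 655.09) / (-210 − 0) = +0.002762
∂h/∂y = (654.93 − 655.09) / (205 − 0) = -0.0007805
h(125, 165) = 655.09 + (+0.002762)·(125) + (-0.0007805)·(165) = 655.09 +0.345 -0.129 = 655.306 ft.

655.3 ft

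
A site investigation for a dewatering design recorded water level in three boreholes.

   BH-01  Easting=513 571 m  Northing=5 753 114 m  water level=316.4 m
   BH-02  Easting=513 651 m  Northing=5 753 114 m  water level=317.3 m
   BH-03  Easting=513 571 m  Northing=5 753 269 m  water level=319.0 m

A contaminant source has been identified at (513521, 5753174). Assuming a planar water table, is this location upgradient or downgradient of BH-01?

∂h/∂x = (317.3 − 316.4) / (513651 − 513571) = +0.01125
∂h/∂y = (319.0 − 316.4) / (5753269 − 5753114) = +0.01677
Head at (513521, 5753174) = 316.4 + (+0.01125)·(-50) + (+0.01677)·(60) = 316.84 m.
That is higher than the 316.4 m at BH-01, so the point is upgradient.

upgradient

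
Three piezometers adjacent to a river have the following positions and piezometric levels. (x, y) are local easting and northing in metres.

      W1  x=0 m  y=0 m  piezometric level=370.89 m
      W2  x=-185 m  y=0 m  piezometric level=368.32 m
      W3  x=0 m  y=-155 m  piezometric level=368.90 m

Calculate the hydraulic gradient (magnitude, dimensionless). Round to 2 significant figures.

∂h/∂x = (368.32 − 370.89) / (-185 − 0) = +0.01389
∂h/∂y = (368.90 − 370.89) / (-155 − 0) = +0.01284
|∇h| = √(0.01389² + 0.01284²) = 0.01892

0.019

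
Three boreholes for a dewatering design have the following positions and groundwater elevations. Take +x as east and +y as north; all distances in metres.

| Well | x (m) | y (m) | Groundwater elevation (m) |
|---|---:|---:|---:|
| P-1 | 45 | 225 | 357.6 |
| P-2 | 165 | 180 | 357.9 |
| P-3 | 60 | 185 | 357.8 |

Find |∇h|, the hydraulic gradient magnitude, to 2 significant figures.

Taking P-1 as reference: P-2−P-1 = (120, -45, +0.3); P-3−P-1 = (15, -40, +0.2).
Solve a·Δx + b·Δy = Δh: det = 120·(-40) − 15·(-45) = -4125.
∂h/∂x = [(+0.3)·(-40) − (+0.2)·(-45)] / -4125 = +0.0007273
∂h/∂y = [120·(+0.2) − 15·(+0.3)] / -4125 = -0.004727
|∇h| = √(0.0007273² + -0.004727²) = 0.004783

0.0048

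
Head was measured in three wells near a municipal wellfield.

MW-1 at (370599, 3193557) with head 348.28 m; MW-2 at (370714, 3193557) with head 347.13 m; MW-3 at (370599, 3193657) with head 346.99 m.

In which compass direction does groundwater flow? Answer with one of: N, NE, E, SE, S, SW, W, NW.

∂h/∂x = (347.13 − 348.28) / (370714 − 370599) = -0.010000
∂h/∂y = (346.99 − 348.28) / (3193657 − 3193557) = -0.01290
Flow = −∇h = (+0.010000 east, +0.01290 north), which points northeast.

NE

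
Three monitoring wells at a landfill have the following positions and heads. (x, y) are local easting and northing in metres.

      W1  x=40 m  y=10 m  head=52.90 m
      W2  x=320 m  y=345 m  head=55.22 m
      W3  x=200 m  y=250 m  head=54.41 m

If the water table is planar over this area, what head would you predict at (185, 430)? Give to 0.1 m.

55.0 m

With h = a·x + b·y + c and W1 as origin, the differences give:
  280·a + 335·b = +2.32
  160·a + 240·b = +1.51
Eliminate b (×240 and ×335, subtract): 13600·a = 50.950 → a = ∂h/∂x = +0.003746
Back-substitute: b = ∂h/∂y = +0.003794.
h(185, 430) = 52.90 + (+0.003746)·(145) + (+0.003794)·(420) = 52.90 +0.543 +1.594 = 55.037 m.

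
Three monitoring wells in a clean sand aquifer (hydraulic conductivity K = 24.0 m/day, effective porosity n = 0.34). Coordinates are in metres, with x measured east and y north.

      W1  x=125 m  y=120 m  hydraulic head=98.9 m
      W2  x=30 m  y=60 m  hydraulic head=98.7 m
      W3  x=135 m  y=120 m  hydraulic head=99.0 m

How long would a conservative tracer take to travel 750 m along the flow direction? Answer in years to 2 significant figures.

1.8 years

Three-point gradient (reference W1): Δ to W2 = (-95, -60, -0.2), Δ to W3 = (10, 0, +0.1).
∂h/∂x = +0.010000, ∂h/∂y = -0.01250 (det = 600).
|∇h| = √(0.010000² + -0.01250²) = 0.01601
Seepage velocity v = K·i/n = 24.0 × 0.01601 / 0.34 = 1.13 m/day.
t = 750 / 1.13 = 663.7 days = 1.82 years.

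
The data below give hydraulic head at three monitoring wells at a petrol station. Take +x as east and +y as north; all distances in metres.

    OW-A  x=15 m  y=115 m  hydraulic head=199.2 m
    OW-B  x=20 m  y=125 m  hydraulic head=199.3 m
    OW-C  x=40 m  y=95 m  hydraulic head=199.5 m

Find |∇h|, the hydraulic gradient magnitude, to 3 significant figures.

Differences from OW-A: to OW-B (Δx, Δy, Δh) = (5, 10, +0.1); to OW-C = (25, -20, +0.3).
Solve a·Δx + b·Δy = Δh: det = 5·(-20) − 25·10 = -350.
∂h/∂x = [(+0.1)·(-20) − (+0.3)·10] / -350 = +0.01429
∂h/∂y = [5·(+0.3) − 25·(+0.1)] / -350 = +0.002857
|∇h| = √(0.01429² + 0.002857²) = 0.01457

0.0146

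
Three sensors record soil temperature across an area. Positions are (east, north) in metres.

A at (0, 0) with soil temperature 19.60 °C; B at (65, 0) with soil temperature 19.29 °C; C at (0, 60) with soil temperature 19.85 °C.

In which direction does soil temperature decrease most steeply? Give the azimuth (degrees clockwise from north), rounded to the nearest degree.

∂T/∂x = (19.29 − 19.60) / (65 − 0) = -0.004769
∂T/∂y = (19.85 − 19.60) / (60 − 0) = +0.004167
Steepest decrease is along −∇f: components (+0.004769 E, -0.004167 N).
Azimuth = atan2(+0.004769, -0.004167) = 131.1° ≈ 131°.

131°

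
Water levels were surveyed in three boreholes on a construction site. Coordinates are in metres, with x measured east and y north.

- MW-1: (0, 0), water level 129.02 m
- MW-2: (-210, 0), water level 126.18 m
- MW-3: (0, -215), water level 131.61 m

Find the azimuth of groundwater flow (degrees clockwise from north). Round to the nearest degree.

∂h/∂x = (126.18 − 129.02) / (-210 − 0) = +0.01352
∂h/∂y = (131.61 − 129.02) / (-215 − 0) = -0.01205
Flow direction (−∇h) has components (-0.01352 E, +0.01205 N).
Azimuth = atan2(E, N) = atan2(-0.01352, +0.01205) = 311.7° ≈ 312°.

312°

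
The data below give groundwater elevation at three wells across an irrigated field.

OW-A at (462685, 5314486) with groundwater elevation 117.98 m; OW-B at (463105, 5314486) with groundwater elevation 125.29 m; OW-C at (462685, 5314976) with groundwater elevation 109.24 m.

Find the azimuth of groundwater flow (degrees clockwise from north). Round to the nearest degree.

316°

∂h/∂x = (125.29 − 117.98) / (463105 − 462685) = +0.01740
∂h/∂y = (109.24 − 117.98) / (5314976 − 5314486) = -0.01784
Flow direction (−∇h) has components (-0.01740 E, +0.01784 N).
Azimuth = atan2(E, N) = atan2(-0.01740, +0.01784) = 315.7° ≈ 316°.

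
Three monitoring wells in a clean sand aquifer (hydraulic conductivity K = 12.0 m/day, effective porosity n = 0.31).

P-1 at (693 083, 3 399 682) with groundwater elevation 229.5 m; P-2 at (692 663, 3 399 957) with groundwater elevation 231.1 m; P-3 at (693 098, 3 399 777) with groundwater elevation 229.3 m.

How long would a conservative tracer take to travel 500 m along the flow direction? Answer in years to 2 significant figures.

With h = a·x + b·y + c and P-1 as origin, the differences give:
  (-420)·a + 275·b = +1.6
  15·a + 95·b = -0.2
Eliminate b (×95 and ×275, subtract): -44025·a = 207.00 → a = ∂h/∂x = -0.004702
Back-substitute: b = ∂h/∂y = -0.001363.
|∇h| = √(-0.004702² + -0.001363²) = 0.004896
Seepage velocity v = K·i/n = 12.0 × 0.004896 / 0.31 = 0.1895 m/day.
t = 500 / 0.1895 = 2639 days = 7.23 years.

7.2 years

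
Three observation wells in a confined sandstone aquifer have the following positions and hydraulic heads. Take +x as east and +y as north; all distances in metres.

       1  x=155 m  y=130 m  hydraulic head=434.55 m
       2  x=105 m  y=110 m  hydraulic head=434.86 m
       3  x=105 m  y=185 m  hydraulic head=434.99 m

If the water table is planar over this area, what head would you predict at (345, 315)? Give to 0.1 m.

433.6 m

With h = a·x + b·y + c and 1 as origin, the differences give:
  (-50)·a + (-20)·b = +0.31
  (-50)·a + 55·b = +0.44
Eliminate b (×55 and ×(-20), subtract): -3750·a = 25.850 → a = ∂h/∂x = -0.006893
Back-substitute: b = ∂h/∂y = +0.001733.
h(345, 315) = 434.55 + (-0.006893)·(190) + (+0.001733)·(185) = 434.55 -1.310 +0.321 = 433.561 m.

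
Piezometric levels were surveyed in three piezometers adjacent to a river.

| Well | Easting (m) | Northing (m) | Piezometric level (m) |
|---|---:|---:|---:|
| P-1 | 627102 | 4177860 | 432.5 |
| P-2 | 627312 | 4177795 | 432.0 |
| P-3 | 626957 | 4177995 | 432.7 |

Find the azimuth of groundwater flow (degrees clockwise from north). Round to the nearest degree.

With h = a·x + b·y + c and P-1 as origin, the differences give:
  210·a + (-65)·b = -0.5
  (-145)·a + 135·b = +0.2
Eliminate b (×135 and ×(-65), subtract): 18925·a = -54.50 → a = ∂h/∂x = -0.002880
Back-substitute: b = ∂h/∂y = -0.001612.
Flow direction (−∇h) has components (+0.002880 E, +0.001612 N).
Azimuth = atan2(E, N) = atan2(+0.002880, +0.001612) = 60.8° ≈ 061°.

061°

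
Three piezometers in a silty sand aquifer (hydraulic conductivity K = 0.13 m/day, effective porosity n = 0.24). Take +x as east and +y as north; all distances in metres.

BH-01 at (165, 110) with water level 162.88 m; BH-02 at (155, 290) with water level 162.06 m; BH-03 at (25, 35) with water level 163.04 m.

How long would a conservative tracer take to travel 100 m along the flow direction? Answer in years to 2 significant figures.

110 years

Three-point gradient (reference BH-01): Δ to BH-02 = (-10, 180, -0.82), Δ to BH-03 = (-140, -75, +0.16).
∂h/∂x = +0.001260, ∂h/∂y = -0.004486 (det = 25950).
|∇h| = √(0.001260² + -0.004486²) = 0.00466
Seepage velocity v = K·i/n = 0.13 × 0.00466 / 0.24 = 0.002524 m/day.
t = 100 / 0.002524 = 3.962e+04 days = 108 years.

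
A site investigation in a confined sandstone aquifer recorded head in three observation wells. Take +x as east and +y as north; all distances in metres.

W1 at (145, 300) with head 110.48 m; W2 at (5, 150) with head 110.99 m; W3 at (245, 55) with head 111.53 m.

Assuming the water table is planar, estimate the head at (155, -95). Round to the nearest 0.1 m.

With h = a·x + b·y + c and W1 as origin, the differences give:
  (-140)·a + (-150)·b = +0.51
  100·a + (-245)·b = +1.05
Eliminate b (×(-245) and ×(-150), subtract): 49300·a = 32.550 → a = ∂h/∂x = +0.0006602
Back-substitute: b = ∂h/∂y = -0.004016.
h(155, -95) = 110.48 + (+0.0006602)·(10) + (-0.004016)·(-395) = 110.48 +0.007 +1.586 = 112.073 m.

112.1 m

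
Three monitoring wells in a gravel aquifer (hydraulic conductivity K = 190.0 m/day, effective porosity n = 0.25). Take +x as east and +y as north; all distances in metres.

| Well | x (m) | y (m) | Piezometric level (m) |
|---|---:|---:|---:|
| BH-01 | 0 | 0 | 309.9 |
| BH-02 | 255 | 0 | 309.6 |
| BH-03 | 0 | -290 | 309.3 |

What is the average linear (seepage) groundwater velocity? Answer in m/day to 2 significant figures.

1.8 m/day

∂h/∂x = (309.6 − 309.9) / (255 − 0) = -0.001176
∂h/∂y = (309.3 − 309.9) / (-290 − 0) = +0.002069
|∇h| = √(-0.001176² + 0.002069²) = 0.00238
Seepage velocity v = K·i/n = 190.0 × 0.00238 / 0.25 = 1.809 m/day.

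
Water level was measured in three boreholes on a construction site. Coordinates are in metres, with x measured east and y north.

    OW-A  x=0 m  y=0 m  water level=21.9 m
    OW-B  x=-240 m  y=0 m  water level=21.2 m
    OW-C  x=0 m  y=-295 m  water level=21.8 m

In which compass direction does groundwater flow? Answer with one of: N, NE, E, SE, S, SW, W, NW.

∂h/∂x = (21.2 − 21.9) / (-240 − 0) = +0.002917
∂h/∂y = (21.8 − 21.9) / (-295 − 0) = +0.0003390
Flow = −∇h = (-0.002917 east, -0.0003390 north), which points west.

W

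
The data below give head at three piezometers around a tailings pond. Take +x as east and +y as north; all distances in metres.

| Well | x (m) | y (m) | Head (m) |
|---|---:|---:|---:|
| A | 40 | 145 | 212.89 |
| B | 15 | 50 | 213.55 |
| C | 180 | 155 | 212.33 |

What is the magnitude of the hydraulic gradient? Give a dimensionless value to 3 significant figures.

Differences from A: to B (Δx, Δy, Δh) = (-25, -95, +0.66); to C = (140, 10, -0.56).
Determinant of the coordinate differences = (-25)·10 − 140·(-95) = 13050.
∂h/∂x = [(+0.66)·10 − (-0.56)·(-95)] / 13050 = -0.003571
∂h/∂y = [(-25)·(-0.56) − 140·(+0.66)] / 13050 = -0.006008
|∇h| = √(-0.003571² + -0.006008²) = 0.006989

0.00699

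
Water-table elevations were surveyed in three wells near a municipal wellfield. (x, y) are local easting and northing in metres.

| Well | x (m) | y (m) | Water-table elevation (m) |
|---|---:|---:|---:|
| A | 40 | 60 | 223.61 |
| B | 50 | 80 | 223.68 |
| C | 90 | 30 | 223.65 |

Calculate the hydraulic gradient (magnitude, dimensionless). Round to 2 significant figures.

Taking A as reference: B−A = (10, 20, +0.07); C−A = (50, -30, +0.04).
Solve a·Δx + b·Δy = Δh: det = 10·(-30) − 50·20 = -1300.
∂h/∂x = [(+0.07)·(-30) − (+0.04)·20] / -1300 = +0.002231
∂h/∂y = [10·(+0.04) − 50·(+0.07)] / -1300 = +0.002385
|∇h| = √(0.002231² + 0.002385²) = 0.003266

0.0033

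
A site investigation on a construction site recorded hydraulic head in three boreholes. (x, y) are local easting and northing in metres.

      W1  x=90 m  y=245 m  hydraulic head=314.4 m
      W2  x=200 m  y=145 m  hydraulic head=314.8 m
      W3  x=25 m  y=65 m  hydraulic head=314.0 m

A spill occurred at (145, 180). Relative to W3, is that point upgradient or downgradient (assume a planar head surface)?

Differences from W1: to W2 (Δx, Δy, Δh) = (110, -100, +0.4); to W3 = (-65, -180, -0.4).
Solve a·Δx + b·Δy = Δh: det = 110·(-180) − (-65)·(-100) = -26300.
∂h/∂x = [(+0.4)·(-180) − (-0.4)·(-100)] / -26300 = +0.004259
∂h/∂y = [110·(-0.4) − (-65)·(+0.4)] / -26300 = +0.0006844
Head at (145, 180) = 314.4 + (+0.004259)·(55) + (+0.0006844)·(-65) = 314.59 m.
That is higher than the 314.0 m at W3, so the point is upgradient.

upgradient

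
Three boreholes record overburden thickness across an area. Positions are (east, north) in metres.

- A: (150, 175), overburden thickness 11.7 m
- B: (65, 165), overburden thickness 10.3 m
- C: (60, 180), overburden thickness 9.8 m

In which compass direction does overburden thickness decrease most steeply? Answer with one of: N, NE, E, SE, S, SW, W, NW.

Taking A as reference: B−A = (-85, -10, -1.4); C−A = (-90, 5, -1.9).
Determinant of the coordinate differences = (-85)·5 − (-90)·(-10) = -1325.
∂d/∂x = [(-1.4)·5 − (-1.9)·(-10)] / -1325 = +0.01962
∂d/∂y = [(-85)·(-1.9) − (-90)·(-1.4)] / -1325 = -0.02679
Steepest decrease is along −∇f = (-0.01962 E, +0.02679 N) → northwest.

NW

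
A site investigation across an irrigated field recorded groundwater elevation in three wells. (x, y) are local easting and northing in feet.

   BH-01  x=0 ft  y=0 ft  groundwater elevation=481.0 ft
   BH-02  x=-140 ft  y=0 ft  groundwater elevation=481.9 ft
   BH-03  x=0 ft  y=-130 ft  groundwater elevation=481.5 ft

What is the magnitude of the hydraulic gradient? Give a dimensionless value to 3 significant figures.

∂h/∂x = (481.9 − 481.0) / (-140 − 0) = -0.006429
∂h/∂y = (481.5 − 481.0) / (-130 − 0) = -0.003846
|∇h| = √(-0.006429² + -0.003846²) = 0.007492

0.00749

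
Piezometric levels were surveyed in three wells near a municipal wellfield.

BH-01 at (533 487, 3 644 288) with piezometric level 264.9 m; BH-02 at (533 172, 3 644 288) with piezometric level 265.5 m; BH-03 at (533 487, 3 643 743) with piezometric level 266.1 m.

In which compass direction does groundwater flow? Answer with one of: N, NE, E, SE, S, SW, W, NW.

∂h/∂x = (265.5 − 264.9) / (533172 − 533487) = -0.001905
∂h/∂y = (266.1 − 264.9) / (3643743 − 3644288) = -0.002202
Flow = −∇h = (+0.001905 east, +0.002202 north), which points northeast.

NE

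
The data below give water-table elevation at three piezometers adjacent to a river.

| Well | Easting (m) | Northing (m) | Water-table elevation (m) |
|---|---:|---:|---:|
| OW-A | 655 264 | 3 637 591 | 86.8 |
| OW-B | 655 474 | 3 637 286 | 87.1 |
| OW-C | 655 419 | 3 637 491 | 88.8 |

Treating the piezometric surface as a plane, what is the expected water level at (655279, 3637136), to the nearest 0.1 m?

Differences from OW-A: to OW-B (Δx, Δy, Δh) = (210, -305, +0.3); to OW-C = (155, -100, +2.0).
Determinant of the coordinate differences = 210·(-100) − 155·(-305) = 26275.
∂h/∂x = [(+0.3)·(-100) − (+2.0)·(-305)] / 26275 = +0.02207
∂h/∂y = [210·(+2.0) − 155·(+0.3)] / 26275 = +0.01422
h(655279, 3637136) = 86.8 + (+0.02207)·(15) + (+0.01422)·(-455) = 86.8 +0.331 -6.468 = 80.663 m.

80.7 m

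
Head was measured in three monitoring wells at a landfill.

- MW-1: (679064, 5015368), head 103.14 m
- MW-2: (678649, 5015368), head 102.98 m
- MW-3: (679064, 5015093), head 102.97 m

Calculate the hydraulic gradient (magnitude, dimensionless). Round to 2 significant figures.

0.00073

∂h/∂x = (102.98 − 103.14) / (678649 − 679064) = +0.0003855
∂h/∂y = (102.97 − 103.14) / (5015093 − 5015368) = +0.0006182
|∇h| = √(0.0003855² + 0.0006182²) = 0.0007285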